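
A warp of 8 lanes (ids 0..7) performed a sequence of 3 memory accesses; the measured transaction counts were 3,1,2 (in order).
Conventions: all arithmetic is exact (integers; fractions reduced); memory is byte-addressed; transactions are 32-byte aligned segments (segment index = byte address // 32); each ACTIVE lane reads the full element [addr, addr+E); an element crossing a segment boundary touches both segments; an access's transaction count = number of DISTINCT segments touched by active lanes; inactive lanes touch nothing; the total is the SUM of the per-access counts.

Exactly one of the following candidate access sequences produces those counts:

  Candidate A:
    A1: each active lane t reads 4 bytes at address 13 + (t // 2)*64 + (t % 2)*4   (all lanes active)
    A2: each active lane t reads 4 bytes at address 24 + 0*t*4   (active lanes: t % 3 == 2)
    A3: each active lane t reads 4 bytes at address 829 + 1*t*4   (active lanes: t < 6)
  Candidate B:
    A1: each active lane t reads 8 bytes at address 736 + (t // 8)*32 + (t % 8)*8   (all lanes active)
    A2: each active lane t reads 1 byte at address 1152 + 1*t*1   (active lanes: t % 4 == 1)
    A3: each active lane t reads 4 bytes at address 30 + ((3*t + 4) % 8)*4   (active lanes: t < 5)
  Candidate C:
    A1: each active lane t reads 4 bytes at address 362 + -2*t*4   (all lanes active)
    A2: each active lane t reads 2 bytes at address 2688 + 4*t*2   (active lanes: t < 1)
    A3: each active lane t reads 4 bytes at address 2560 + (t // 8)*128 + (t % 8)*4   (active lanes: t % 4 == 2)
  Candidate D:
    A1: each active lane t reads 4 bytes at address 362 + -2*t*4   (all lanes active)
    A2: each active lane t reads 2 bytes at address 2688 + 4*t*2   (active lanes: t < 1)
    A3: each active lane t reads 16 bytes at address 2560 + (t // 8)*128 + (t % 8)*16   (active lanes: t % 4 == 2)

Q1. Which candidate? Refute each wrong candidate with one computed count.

A: A1 gives 4 transactions, not 3
B: A1 gives 2 transactions, not 3
C: A3 gives 1 transaction, not 2
D: all counts match (3,1,2)

Answer: D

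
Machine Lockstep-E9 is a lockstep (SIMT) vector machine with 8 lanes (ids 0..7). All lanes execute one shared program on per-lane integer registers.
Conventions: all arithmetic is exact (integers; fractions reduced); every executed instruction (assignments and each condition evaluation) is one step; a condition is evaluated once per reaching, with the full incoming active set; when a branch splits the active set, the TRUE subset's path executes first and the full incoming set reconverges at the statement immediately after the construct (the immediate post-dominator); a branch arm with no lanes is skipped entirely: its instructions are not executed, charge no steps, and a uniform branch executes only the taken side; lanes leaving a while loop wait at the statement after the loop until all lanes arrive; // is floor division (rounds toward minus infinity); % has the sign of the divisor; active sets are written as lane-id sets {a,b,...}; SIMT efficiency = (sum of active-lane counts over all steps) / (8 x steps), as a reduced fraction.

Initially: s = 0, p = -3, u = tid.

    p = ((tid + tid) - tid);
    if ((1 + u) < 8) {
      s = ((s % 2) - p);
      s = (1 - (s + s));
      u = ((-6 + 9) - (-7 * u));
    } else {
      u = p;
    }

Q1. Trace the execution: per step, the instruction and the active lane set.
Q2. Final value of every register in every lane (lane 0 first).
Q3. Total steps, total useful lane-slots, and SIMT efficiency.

step 0: p <- ((tid + tid) - tid)     {0,1,2,3,4,5,6,7}
step 1: eval ((1 + u) < 8)           {0,1,2,3,4,5,6,7}
step 2: s <- ((s % 2) - p)           {0,1,2,3,4,5,6}
step 3: s <- (1 - (s + s))           {0,1,2,3,4,5,6}
step 4: u <- ((-6 + 9) - (-7 * u))   {0,1,2,3,4,5,6}
step 5: u <- p                       {7}

Answer: 6 steps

s: 1,3,5,7,9,11,13,0
p: 0,1,2,3,4,5,6,7
u: 3,10,17,24,31,38,45,7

steps = 6; useful = 38; efficiency = 38/48 = 19/24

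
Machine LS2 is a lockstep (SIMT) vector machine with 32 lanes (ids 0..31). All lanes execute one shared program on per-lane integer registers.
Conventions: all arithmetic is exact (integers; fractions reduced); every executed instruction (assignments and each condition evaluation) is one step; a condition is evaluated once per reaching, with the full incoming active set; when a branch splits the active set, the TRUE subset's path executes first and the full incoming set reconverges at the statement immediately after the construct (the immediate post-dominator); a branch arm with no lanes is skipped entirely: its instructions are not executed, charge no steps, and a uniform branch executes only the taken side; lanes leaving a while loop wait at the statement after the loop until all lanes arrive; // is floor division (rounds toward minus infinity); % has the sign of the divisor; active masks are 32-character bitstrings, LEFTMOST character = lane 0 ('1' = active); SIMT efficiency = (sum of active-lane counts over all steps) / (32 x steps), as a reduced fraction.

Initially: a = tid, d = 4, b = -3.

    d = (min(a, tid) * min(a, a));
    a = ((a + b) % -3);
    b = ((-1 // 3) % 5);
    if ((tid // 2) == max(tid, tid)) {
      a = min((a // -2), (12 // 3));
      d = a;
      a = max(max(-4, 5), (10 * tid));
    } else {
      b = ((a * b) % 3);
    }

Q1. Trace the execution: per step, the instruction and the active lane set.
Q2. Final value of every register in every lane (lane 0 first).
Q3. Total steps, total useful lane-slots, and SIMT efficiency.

step 0: d <- (min(a, tid) * min(a, a)) 11111111111111111111111111111111
step 1: a <- ((a + b) % -3)          11111111111111111111111111111111
step 2: b <- ((-1 // 3) % 5)         11111111111111111111111111111111
step 3: eval ((tid // 2) == max(tid, tid)) 11111111111111111111111111111111
step 4: a <- min((a // -2), (12 // 3)) 10000000000000000000000000000000
step 5: d <- a                       10000000000000000000000000000000
step 6: a <- max(max(-4, 5), (10 * tid)) 10000000000000000000000000000000
step 7: b <- ((a * b) % 3)           01111111111111111111111111111111

Answer: 8 steps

a: 5,-2,-1,0,-2,-1,0,-2,-1,0,-2,-1,0,-2,-1,0,-2,-1,0,-2,-1,0,-2,-1,0,-2,-1,0,-2,-1,0,-2
d: 0,1,4,9,16,25,36,49,64,81,100,121,144,169,196,225,256,289,324,361,400,441,484,529,576,625,676,729,784,841,900,961
b: 4,1,2,0,1,2,0,1,2,0,1,2,0,1,2,0,1,2,0,1,2,0,1,2,0,1,2,0,1,2,0,1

steps = 8; useful = 162; efficiency = 162/256 = 81/128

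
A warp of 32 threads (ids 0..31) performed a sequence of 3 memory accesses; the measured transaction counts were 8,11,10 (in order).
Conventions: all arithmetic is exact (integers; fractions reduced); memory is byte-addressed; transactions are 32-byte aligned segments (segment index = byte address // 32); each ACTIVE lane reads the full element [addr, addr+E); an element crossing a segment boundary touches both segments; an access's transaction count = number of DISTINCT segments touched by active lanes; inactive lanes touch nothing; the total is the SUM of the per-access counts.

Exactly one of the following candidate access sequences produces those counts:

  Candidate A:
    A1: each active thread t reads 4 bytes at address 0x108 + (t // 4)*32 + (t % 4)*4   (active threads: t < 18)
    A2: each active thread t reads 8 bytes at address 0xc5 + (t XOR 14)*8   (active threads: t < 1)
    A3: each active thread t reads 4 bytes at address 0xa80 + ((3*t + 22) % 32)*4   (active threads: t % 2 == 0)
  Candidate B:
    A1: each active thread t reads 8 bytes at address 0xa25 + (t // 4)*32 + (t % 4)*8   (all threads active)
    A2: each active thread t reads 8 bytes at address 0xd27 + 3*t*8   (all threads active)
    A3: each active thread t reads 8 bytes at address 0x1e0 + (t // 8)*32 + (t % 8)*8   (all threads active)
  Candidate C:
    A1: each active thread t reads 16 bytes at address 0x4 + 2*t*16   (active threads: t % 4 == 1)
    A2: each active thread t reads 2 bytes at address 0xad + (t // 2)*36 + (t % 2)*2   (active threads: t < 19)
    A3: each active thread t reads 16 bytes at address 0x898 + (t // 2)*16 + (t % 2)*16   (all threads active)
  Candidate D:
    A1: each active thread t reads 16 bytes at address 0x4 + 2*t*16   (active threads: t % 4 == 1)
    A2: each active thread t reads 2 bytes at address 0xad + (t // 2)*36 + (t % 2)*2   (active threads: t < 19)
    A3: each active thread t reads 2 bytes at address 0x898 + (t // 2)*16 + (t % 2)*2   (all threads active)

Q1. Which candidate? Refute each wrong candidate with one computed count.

A: A1 gives 5 transactions, not 8
B: A1 gives 9 transactions, not 8
D: A3 gives 9 transactions, not 10
C: all counts match (8,11,10)

Answer: C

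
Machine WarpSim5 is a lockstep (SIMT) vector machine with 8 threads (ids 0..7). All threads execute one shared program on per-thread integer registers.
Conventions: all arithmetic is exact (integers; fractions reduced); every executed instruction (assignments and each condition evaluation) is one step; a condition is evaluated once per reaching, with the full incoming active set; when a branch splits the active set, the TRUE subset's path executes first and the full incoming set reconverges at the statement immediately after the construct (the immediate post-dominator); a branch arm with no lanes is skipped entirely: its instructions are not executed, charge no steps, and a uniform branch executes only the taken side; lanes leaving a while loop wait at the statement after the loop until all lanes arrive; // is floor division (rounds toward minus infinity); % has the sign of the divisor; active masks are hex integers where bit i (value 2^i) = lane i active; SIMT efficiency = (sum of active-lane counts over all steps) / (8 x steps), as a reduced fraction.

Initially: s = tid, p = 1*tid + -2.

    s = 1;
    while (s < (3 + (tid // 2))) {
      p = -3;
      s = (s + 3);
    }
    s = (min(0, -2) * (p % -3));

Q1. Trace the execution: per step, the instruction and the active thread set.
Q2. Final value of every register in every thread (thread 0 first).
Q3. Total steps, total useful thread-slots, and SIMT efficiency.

step 0: s <- 1                       0xff
step 1: eval (s < (3 + (tid // 2)))  0xff
step 2: p <- -3                      0xff
step 3: s <- (s + 3)                 0xff
step 4: eval (s < (3 + (tid // 2)))  0xff
step 5: p <- -3                      0xf0
step 6: s <- (s + 3)                 0xf0
step 7: eval (s < (3 + (tid // 2)))  0xf0
step 8: s <- (min(0, -2) * (p % -3)) 0xff

Answer: 9 steps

s: 0,0,0,0,0,0,0,0
p: -3,-3,-3,-3,-3,-3,-3,-3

steps = 9; useful = 60; efficiency = 60/72 = 5/6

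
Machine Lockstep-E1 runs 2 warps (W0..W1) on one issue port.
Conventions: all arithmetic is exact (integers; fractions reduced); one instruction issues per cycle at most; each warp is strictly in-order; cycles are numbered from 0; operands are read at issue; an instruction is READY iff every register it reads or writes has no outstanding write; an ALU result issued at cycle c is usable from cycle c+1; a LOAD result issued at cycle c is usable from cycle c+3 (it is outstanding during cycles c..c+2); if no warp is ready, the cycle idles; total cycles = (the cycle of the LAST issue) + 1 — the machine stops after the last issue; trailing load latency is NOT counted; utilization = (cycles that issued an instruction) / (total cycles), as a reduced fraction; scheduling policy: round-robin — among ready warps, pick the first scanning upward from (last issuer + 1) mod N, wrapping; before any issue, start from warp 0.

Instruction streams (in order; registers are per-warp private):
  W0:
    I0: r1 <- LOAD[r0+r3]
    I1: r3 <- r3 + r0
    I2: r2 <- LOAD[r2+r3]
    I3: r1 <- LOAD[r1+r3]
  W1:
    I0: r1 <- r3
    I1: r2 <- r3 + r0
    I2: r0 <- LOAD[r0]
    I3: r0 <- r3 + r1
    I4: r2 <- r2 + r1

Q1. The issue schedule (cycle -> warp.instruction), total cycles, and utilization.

cycle 0: W0.I0
cycle 1: W1.I0
cycle 2: W0.I1
cycle 3: W1.I1
cycle 4: W0.I2
cycle 5: W1.I2
cycle 6: W0.I3
cycle 7: idle
cycle 8: W1.I3
cycle 9: W1.I4

Answer: 10 cycles, utilization 9/10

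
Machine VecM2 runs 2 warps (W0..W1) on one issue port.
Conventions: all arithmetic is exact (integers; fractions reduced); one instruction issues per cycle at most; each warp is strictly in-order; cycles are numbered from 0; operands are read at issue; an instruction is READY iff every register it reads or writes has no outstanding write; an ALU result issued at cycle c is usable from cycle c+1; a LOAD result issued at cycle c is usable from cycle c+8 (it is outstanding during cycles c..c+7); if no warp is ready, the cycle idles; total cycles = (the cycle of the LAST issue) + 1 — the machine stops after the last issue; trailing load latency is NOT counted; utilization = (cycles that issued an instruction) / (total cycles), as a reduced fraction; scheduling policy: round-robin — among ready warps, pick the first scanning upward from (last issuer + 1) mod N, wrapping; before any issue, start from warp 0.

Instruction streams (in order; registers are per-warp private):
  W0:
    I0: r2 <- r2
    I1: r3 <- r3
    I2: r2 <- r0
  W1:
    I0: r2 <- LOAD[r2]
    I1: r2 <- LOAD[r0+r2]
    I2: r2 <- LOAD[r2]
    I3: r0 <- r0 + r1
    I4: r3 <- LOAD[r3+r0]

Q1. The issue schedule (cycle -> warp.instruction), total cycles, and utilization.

cycle 0: W0.I0
cycle 1: W1.I0
cycle 2: W0.I1
cycle 3: W0.I2
cycle 4: idle
cycle 5: idle
cycle 6: idle
cycle 7: idle
cycle 8: idle
cycle 9: W1.I1
cycle 10: idle
cycle 11: idle
cycle 12: idle
cycle 13: idle
cycle 14: idle
cycle 15: idle
cycle 16: idle
cycle 17: W1.I2
cycle 18: W1.I3
cycle 19: W1.I4

Answer: 20 cycles, utilization 2/5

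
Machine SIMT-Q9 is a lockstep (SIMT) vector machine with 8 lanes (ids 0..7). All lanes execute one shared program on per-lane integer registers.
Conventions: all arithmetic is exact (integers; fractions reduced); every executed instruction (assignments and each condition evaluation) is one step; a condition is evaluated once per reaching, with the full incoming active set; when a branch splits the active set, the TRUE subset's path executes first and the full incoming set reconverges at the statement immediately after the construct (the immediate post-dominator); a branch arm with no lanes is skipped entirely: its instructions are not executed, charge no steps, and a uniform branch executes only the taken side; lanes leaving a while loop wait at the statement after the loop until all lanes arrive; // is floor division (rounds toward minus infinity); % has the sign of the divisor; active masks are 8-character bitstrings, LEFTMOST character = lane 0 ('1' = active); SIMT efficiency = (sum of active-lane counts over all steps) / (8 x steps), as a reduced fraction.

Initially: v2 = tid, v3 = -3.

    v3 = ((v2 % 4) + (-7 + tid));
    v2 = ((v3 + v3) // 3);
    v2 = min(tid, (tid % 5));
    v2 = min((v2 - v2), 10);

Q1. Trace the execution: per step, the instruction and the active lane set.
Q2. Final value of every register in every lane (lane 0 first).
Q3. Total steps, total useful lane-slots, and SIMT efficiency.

step 0: v3 <- ((v2 % 4) + (-7 + tid)) 11111111
step 1: v2 <- ((v3 + v3) // 3)       11111111
step 2: v2 <- min(tid, (tid % 5))    11111111
step 3: v2 <- min((v2 - v2), 10)     11111111

Answer: 4 steps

v2: 0,0,0,0,0,0,0,0
v3: -7,-5,-3,-1,-3,-1,1,3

steps = 4; useful = 32; efficiency = 32/32 = 1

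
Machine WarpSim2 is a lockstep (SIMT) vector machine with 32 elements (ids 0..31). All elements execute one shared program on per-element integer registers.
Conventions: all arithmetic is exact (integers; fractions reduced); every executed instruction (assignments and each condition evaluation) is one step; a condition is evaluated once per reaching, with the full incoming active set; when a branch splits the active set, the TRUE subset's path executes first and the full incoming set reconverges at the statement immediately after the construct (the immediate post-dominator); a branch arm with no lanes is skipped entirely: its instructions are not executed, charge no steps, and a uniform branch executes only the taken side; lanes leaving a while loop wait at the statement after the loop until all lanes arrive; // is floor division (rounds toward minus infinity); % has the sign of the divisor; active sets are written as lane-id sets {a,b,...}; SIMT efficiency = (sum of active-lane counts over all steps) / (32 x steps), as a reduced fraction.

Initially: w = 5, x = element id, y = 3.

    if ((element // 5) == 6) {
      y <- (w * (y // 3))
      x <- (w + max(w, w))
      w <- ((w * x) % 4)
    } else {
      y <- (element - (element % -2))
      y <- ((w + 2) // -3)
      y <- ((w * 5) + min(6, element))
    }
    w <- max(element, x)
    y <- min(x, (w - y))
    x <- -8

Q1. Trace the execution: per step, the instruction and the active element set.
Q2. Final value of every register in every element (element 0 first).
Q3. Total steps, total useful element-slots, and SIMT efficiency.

step 0: eval ((element // 5) == 6)   {0,1,2,3,4,5,6,7,8,9,10,11,12,13,14,15,16,17,18,19,20,21,22,23,24,25,26,27,28,29,30,31}
step 1: y <- (w * (y // 3))          {30,31}
step 2: x <- (w + max(w, w))         {30,31}
step 3: w <- ((w * x) % 4)           {30,31}
step 4: y <- (element - (element % -2)) {0,1,2,3,4,5,6,7,8,9,10,11,12,13,14,15,16,17,18,19,20,21,22,23,24,25,26,27,28,29}
step 5: y <- ((w + 2) // -3)         {0,1,2,3,4,5,6,7,8,9,10,11,12,13,14,15,16,17,18,19,20,21,22,23,24,25,26,27,28,29}
step 6: y <- ((w * 5) + min(6, element)) {0,1,2,3,4,5,6,7,8,9,10,11,12,13,14,15,16,17,18,19,20,21,22,23,24,25,26,27,28,29}
step 7: w <- max(element, x)         {0,1,2,3,4,5,6,7,8,9,10,11,12,13,14,15,16,17,18,19,20,21,22,23,24,25,26,27,28,29,30,31}
step 8: y <- min(x, (w - y))         {0,1,2,3,4,5,6,7,8,9,10,11,12,13,14,15,16,17,18,19,20,21,22,23,24,25,26,27,28,29,30,31}
step 9: x <- -8                      {0,1,2,3,4,5,6,7,8,9,10,11,12,13,14,15,16,17,18,19,20,21,22,23,24,25,26,27,28,29,30,31}

Answer: 10 steps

w: 0,1,2,3,4,5,6,7,8,9,10,11,12,13,14,15,16,17,18,19,20,21,22,23,24,25,26,27,28,29,30,31
x: -8,-8,-8,-8,-8,-8,-8,-8,-8,-8,-8,-8,-8,-8,-8,-8,-8,-8,-8,-8,-8,-8,-8,-8,-8,-8,-8,-8,-8,-8,-8,-8
y: -25,-25,-25,-25,-25,-25,-25,-24,-23,-22,-21,-20,-19,-18,-17,-16,-15,-14,-13,-12,-11,-10,-9,-8,-7,-6,-5,-4,-3,-2,10,10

steps = 10; useful = 224; efficiency = 224/320 = 7/10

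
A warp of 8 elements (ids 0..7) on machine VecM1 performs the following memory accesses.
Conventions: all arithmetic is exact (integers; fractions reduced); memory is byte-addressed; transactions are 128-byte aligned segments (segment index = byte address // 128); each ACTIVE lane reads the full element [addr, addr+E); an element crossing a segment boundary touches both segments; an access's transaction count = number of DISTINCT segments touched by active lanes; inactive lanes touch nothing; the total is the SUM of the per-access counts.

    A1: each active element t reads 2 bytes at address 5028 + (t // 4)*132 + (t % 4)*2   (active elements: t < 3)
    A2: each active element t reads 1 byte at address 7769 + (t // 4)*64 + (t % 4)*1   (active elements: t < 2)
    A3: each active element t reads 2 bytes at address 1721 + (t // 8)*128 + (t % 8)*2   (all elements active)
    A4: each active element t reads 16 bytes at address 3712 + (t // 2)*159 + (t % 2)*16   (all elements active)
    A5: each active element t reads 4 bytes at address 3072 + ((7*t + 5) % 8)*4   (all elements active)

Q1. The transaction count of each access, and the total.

A1: 1 transaction
A2: 1 transaction
A3: 1 transaction
A4: 4 transactions
A5: 1 transaction

Answer: 1,1,1,4,1; total 8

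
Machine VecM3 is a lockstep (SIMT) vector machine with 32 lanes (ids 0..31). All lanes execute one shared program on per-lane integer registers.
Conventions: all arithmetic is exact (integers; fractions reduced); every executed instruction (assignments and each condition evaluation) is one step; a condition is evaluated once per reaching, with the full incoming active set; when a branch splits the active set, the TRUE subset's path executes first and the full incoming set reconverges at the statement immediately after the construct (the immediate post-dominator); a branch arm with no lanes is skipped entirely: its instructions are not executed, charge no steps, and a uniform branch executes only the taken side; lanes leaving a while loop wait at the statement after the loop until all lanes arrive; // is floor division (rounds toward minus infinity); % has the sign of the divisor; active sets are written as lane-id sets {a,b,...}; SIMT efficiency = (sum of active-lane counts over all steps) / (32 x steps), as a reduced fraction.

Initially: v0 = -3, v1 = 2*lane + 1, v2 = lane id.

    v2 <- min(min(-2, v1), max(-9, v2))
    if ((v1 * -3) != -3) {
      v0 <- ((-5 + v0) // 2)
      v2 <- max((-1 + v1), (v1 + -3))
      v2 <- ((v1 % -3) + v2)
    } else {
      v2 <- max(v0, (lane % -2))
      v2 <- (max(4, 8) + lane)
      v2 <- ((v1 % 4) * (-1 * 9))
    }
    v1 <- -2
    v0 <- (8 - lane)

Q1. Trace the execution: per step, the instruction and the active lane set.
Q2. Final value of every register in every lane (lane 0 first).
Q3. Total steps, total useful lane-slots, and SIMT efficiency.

step 0: v2 <- min(min(-2, v1), max(-9, v2)) {0,1,2,3,4,5,6,7,8,9,10,11,12,13,14,15,16,17,18,19,20,21,22,23,24,25,26,27,28,29,30,31}
step 1: eval ((v1 * -3) != -3)       {0,1,2,3,4,5,6,7,8,9,10,11,12,13,14,15,16,17,18,19,20,21,22,23,24,25,26,27,28,29,30,31}
step 2: v0 <- ((-5 + v0) // 2)       {1,2,3,4,5,6,7,8,9,10,11,12,13,14,15,16,17,18,19,20,21,22,23,24,25,26,27,28,29,30,31}
step 3: v2 <- max((-1 + v1), (v1 + -3)) {1,2,3,4,5,6,7,8,9,10,11,12,13,14,15,16,17,18,19,20,21,22,23,24,25,26,27,28,29,30,31}
step 4: v2 <- ((v1 % -3) + v2)       {1,2,3,4,5,6,7,8,9,10,11,12,13,14,15,16,17,18,19,20,21,22,23,24,25,26,27,28,29,30,31}
step 5: v2 <- max(v0, (lane % -2))   {0}
step 6: v2 <- (max(4, 8) + lane)     {0}
step 7: v2 <- ((v1 % 4) * (-1 * 9))  {0}
step 8: v1 <- -2                     {0,1,2,3,4,5,6,7,8,9,10,11,12,13,14,15,16,17,18,19,20,21,22,23,24,25,26,27,28,29,30,31}
step 9: v0 <- (8 - lane)             {0,1,2,3,4,5,6,7,8,9,10,11,12,13,14,15,16,17,18,19,20,21,22,23,24,25,26,27,28,29,30,31}

Answer: 10 steps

v0: 8,7,6,5,4,3,2,1,0,-1,-2,-3,-4,-5,-6,-7,-8,-9,-10,-11,-12,-13,-14,-15,-16,-17,-18,-19,-20,-21,-22,-23
v1: -2,-2,-2,-2,-2,-2,-2,-2,-2,-2,-2,-2,-2,-2,-2,-2,-2,-2,-2,-2,-2,-2,-2,-2,-2,-2,-2,-2,-2,-2,-2,-2
v2: -9,2,3,4,8,9,10,14,15,16,20,21,22,26,27,28,32,33,34,38,39,40,44,45,46,50,51,52,56,57,58,62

steps = 10; useful = 224; efficiency = 224/320 = 7/10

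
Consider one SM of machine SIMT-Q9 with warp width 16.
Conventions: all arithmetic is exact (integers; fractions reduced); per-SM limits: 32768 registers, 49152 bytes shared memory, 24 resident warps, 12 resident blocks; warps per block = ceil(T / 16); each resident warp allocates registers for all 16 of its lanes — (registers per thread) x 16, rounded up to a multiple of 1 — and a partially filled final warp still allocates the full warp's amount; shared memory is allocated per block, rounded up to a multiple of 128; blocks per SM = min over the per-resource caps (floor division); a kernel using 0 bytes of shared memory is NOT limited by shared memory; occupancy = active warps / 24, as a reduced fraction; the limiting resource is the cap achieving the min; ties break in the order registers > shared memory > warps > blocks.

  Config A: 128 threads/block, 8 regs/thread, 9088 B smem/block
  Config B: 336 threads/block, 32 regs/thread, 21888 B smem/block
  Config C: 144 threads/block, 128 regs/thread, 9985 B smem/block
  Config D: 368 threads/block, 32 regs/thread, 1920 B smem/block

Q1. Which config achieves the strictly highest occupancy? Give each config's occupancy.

occupancies: A 1, B 7/8, C 3/8, D 23/24

Answer: A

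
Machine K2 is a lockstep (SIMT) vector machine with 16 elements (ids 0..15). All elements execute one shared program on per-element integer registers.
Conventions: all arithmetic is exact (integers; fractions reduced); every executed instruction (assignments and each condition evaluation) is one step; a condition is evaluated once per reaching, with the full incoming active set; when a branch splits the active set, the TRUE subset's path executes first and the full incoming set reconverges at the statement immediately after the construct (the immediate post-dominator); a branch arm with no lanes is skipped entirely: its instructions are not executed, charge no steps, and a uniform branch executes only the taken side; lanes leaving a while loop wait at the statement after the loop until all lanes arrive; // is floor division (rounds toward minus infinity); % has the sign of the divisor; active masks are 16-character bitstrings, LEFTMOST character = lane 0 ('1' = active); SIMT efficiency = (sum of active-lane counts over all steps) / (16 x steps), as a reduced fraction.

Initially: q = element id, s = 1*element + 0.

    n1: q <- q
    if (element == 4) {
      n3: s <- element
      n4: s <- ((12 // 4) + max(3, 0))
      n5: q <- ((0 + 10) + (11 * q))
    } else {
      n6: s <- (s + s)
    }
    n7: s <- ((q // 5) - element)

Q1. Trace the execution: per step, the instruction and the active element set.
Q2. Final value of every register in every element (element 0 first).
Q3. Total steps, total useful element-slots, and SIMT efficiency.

step 0: q <- q                       1111111111111111
step 1: eval (element == 4)          1111111111111111
step 2: s <- element                 0000100000000000
step 3: s <- ((12 // 4) + max(3, 0)) 0000100000000000
step 4: q <- ((0 + 10) + (11 * q))   0000100000000000
step 5: s <- (s + s)                 1111011111111111
step 6: s <- ((q // 5) - element)    1111111111111111

Answer: 7 steps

q: 0,1,2,3,54,5,6,7,8,9,10,11,12,13,14,15
s: 0,-1,-2,-3,6,-4,-5,-6,-7,-8,-8,-9,-10,-11,-12,-12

steps = 7; useful = 66; efficiency = 66/112 = 33/56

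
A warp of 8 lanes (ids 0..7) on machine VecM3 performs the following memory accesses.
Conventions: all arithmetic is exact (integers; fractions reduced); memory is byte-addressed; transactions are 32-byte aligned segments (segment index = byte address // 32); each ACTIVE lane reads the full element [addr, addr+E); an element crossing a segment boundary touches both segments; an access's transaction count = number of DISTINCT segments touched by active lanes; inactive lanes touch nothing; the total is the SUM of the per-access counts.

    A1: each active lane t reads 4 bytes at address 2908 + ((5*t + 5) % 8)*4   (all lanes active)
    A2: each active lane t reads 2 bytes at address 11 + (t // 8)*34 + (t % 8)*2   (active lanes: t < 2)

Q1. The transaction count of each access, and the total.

A1: 2 transactions
A2: 1 transaction

Answer: 2,1; total 3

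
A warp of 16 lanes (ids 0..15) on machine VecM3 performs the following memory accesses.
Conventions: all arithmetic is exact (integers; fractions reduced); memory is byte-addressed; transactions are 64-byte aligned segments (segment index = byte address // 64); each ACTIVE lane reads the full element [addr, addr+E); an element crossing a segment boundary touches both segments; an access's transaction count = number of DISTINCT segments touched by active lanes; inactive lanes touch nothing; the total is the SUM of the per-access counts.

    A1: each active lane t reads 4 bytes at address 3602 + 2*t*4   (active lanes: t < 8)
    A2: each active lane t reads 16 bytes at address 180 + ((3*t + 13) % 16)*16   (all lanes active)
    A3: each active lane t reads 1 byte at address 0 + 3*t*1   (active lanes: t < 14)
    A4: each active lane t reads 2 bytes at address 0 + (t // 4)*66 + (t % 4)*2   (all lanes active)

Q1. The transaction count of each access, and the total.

A1: 2 transactions
A2: 5 transactions
A3: 1 transaction
A4: 4 transactions

Answer: 2,5,1,4; total 12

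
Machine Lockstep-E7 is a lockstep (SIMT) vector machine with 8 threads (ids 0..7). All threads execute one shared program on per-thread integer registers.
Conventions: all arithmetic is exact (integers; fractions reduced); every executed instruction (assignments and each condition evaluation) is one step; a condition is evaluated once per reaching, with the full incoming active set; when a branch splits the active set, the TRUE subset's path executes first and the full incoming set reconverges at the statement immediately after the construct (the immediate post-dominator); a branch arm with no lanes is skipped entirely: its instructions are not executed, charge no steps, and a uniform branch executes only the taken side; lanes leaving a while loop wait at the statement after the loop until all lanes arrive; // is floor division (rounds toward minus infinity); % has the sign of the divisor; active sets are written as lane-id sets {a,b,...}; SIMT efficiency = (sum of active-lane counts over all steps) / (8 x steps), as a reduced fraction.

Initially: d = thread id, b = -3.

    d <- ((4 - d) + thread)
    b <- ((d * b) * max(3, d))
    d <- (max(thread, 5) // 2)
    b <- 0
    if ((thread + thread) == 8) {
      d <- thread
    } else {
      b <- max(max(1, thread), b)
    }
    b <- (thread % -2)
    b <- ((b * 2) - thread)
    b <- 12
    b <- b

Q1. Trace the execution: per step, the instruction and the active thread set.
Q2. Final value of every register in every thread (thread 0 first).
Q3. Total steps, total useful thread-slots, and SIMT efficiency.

step 0: d <- ((4 - d) + thread)      {0,1,2,3,4,5,6,7}
step 1: b <- ((d * b) * max(3, d))   {0,1,2,3,4,5,6,7}
step 2: d <- (max(thread, 5) // 2)   {0,1,2,3,4,5,6,7}
step 3: b <- 0                       {0,1,2,3,4,5,6,7}
step 4: eval ((thread + thread) == 8) {0,1,2,3,4,5,6,7}
step 5: d <- thread                  {4}
step 6: b <- max(max(1, thread), b)  {0,1,2,3,5,6,7}
step 7: b <- (thread % -2)           {0,1,2,3,4,5,6,7}
step 8: b <- ((b * 2) - thread)      {0,1,2,3,4,5,6,7}
step 9: b <- 12                      {0,1,2,3,4,5,6,7}
step 10: b <- b                       {0,1,2,3,4,5,6,7}

Answer: 11 steps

d: 2,2,2,2,4,2,3,3
b: 12,12,12,12,12,12,12,12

steps = 11; useful = 80; efficiency = 80/88 = 10/11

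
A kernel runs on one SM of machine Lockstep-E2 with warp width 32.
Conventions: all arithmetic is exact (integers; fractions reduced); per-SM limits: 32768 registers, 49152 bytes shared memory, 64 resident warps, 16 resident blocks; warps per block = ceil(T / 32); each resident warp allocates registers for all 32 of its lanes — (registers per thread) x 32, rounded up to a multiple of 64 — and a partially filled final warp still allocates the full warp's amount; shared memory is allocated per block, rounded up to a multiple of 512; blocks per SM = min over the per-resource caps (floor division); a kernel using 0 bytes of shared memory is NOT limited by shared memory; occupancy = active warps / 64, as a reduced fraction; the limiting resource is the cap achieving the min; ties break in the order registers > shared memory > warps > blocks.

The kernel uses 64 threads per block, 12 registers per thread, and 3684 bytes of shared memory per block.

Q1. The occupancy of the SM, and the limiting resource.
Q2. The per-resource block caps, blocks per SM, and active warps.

Answer: occupancy 3/8, limited by shared memory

registers: 42 blocks
shared memory: 12 blocks
warps: 32 blocks
blocks: 16 blocks

Answer: 12 blocks, 24 active warps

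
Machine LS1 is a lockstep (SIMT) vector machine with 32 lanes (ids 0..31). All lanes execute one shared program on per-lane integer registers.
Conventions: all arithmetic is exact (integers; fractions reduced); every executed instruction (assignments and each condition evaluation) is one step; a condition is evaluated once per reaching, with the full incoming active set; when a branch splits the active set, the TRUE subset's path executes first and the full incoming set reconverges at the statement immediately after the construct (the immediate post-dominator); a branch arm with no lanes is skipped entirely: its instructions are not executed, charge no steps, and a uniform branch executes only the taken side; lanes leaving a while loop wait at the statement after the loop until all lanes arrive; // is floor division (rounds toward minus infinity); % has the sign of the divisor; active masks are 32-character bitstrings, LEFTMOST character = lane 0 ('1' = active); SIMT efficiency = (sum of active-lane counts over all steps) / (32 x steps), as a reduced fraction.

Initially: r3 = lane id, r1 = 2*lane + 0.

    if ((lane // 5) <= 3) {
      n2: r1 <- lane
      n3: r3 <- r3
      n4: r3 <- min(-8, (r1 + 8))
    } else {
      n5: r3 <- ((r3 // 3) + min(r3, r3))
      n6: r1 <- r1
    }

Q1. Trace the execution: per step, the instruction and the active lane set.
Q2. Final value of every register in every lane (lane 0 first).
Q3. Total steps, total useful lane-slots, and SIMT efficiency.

step 0: eval ((lane // 5) <= 3)      11111111111111111111111111111111
step 1: r1 <- lane                   11111111111111111111000000000000
step 2: r3 <- r3                     11111111111111111111000000000000
step 3: r3 <- min(-8, (r1 + 8))      11111111111111111111000000000000
step 4: r3 <- ((r3 // 3) + min(r3, r3)) 00000000000000000000111111111111
step 5: r1 <- r1                     00000000000000000000111111111111

Answer: 6 steps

r3: -8,-8,-8,-8,-8,-8,-8,-8,-8,-8,-8,-8,-8,-8,-8,-8,-8,-8,-8,-8,26,28,29,30,32,33,34,36,37,38,40,41
r1: 0,1,2,3,4,5,6,7,8,9,10,11,12,13,14,15,16,17,18,19,40,42,44,46,48,50,52,54,56,58,60,62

steps = 6; useful = 116; efficiency = 116/192 = 29/48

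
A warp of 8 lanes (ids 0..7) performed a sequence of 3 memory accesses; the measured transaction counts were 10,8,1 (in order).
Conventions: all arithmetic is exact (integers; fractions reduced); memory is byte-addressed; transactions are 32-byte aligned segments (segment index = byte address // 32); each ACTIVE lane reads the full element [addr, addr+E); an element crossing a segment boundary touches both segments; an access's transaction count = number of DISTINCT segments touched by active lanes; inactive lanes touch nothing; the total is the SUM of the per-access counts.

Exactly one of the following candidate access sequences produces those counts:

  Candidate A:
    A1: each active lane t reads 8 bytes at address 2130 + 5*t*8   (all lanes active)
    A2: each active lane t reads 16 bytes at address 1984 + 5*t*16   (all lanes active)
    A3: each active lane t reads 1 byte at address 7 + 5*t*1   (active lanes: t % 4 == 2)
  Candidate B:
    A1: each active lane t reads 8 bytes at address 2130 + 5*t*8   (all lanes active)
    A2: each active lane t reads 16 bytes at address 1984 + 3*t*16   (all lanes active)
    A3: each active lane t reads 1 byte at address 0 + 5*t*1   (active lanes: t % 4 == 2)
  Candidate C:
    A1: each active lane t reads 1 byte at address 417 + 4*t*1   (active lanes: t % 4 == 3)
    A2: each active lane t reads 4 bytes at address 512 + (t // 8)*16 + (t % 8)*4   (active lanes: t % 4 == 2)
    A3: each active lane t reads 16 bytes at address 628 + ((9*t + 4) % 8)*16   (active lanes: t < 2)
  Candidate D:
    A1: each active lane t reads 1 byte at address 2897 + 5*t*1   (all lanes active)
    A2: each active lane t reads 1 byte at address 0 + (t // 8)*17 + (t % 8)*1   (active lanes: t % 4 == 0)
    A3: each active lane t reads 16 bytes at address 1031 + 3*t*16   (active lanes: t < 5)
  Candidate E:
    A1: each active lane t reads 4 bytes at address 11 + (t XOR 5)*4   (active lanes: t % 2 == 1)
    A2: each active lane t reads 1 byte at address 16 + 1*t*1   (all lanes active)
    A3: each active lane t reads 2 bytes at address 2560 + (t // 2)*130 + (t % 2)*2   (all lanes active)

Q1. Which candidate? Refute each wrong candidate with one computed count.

A: A3 gives 2 transactions, not 1
C: A1 gives 1 transaction, not 10
D: A1 gives 2 transactions, not 10
E: A1 gives 2 transactions, not 10
B: all counts match (10,8,1)

Answer: B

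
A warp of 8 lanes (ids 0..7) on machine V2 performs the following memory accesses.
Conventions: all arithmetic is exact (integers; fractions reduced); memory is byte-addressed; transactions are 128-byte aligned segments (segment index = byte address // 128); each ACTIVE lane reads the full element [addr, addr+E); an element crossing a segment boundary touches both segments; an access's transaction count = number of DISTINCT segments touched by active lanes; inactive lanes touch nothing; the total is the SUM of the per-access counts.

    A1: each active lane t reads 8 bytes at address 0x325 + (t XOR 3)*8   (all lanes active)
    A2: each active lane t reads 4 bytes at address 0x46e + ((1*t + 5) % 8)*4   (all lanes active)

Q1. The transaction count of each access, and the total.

A1: 1 transaction
A2: 2 transactions

Answer: 1,2; total 3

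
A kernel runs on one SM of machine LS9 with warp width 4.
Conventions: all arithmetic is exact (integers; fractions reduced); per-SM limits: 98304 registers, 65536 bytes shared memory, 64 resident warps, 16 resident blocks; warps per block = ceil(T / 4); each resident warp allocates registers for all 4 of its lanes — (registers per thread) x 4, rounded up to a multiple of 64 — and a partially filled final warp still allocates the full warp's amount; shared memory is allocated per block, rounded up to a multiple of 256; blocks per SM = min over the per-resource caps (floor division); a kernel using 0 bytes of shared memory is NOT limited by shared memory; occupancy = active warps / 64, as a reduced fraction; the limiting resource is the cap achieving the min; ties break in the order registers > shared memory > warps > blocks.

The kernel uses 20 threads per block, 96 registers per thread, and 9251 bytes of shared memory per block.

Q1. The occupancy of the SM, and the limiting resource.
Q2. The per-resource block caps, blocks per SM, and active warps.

Answer: occupancy 15/32, limited by shared memory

registers: 51 blocks
shared memory: 6 blocks
warps: 12 blocks
blocks: 16 blocks

Answer: 6 blocks, 30 active warps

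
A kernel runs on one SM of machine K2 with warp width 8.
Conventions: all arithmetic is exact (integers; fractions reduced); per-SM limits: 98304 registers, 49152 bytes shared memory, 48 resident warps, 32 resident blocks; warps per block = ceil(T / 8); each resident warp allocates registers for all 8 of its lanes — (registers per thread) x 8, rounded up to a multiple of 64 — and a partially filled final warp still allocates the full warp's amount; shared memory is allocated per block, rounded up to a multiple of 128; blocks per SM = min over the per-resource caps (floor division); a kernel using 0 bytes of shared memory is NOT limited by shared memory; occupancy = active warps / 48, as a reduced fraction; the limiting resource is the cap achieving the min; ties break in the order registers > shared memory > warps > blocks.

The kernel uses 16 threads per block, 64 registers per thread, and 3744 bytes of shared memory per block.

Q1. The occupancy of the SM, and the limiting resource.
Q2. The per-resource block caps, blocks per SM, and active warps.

Answer: occupancy 1/2, limited by shared memory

registers: 96 blocks
shared memory: 12 blocks
warps: 24 blocks
blocks: 32 blocks

Answer: 12 blocks, 24 active warps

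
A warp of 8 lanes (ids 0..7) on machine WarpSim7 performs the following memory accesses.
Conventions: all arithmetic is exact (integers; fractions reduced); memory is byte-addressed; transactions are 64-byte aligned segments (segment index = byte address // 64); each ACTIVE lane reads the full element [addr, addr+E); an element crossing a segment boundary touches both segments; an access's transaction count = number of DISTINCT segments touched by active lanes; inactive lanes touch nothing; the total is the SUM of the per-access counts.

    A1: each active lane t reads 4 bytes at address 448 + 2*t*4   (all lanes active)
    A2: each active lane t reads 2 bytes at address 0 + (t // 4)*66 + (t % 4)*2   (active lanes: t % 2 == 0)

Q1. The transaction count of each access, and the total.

A1: 1 transaction
A2: 2 transactions

Answer: 1,2; total 3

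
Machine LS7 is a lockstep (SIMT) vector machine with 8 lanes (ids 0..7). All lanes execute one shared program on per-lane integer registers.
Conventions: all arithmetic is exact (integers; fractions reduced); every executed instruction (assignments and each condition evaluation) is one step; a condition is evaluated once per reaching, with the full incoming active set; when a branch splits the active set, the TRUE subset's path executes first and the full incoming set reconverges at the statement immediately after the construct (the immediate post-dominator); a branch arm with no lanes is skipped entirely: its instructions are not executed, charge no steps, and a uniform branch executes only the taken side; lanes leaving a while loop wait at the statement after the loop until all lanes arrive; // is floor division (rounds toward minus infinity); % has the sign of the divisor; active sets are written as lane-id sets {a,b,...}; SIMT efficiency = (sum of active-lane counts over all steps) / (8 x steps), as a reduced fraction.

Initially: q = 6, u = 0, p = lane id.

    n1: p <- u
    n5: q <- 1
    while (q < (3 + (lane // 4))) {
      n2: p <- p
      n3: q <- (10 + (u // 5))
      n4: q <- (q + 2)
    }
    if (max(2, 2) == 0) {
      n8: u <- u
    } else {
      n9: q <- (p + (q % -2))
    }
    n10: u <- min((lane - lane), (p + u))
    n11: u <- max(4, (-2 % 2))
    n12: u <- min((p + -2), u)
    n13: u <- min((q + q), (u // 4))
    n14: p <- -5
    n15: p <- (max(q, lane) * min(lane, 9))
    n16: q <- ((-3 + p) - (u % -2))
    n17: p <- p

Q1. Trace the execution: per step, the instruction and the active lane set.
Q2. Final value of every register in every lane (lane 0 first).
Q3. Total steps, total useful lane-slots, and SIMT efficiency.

step 0: p <- u                       {0,1,2,3,4,5,6,7}
step 1: q <- 1                       {0,1,2,3,4,5,6,7}
step 2: eval (q < (3 + (lane // 4))) {0,1,2,3,4,5,6,7}
step 3: p <- p                       {0,1,2,3,4,5,6,7}
step 4: q <- (10 + (u // 5))         {0,1,2,3,4,5,6,7}
step 5: q <- (q + 2)                 {0,1,2,3,4,5,6,7}
step 6: eval (q < (3 + (lane // 4))) {0,1,2,3,4,5,6,7}
step 7: eval (max(2, 2) == 0)        {0,1,2,3,4,5,6,7}
step 8: q <- (p + (q % -2))          {0,1,2,3,4,5,6,7}
step 9: u <- min((lane - lane), (p + u)) {0,1,2,3,4,5,6,7}
step 10: u <- max(4, (-2 % 2))        {0,1,2,3,4,5,6,7}
step 11: u <- min((p + -2), u)        {0,1,2,3,4,5,6,7}
step 12: u <- min((q + q), (u // 4))  {0,1,2,3,4,5,6,7}
step 13: p <- -5                      {0,1,2,3,4,5,6,7}
step 14: p <- (max(q, lane) * min(lane, 9)) {0,1,2,3,4,5,6,7}
step 15: q <- ((-3 + p) - (u % -2))   {0,1,2,3,4,5,6,7}
step 16: p <- p                       {0,1,2,3,4,5,6,7}

Answer: 17 steps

q: -2,-1,2,7,14,23,34,47
u: -1,-1,-1,-1,-1,-1,-1,-1
p: 0,1,4,9,16,25,36,49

steps = 17; useful = 136; efficiency = 136/136 = 1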